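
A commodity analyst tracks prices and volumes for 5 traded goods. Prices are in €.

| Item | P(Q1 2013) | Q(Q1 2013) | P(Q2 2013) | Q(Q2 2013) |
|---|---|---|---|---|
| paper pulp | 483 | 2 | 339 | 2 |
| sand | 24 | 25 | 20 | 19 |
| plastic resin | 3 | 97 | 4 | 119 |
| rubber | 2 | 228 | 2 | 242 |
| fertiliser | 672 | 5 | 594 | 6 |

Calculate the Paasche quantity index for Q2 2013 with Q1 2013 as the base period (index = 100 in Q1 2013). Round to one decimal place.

111.8

Paasche quantity index uses current-period prices as weights.
ΣP(Q2 2013)·Q(Q2 2013) = 339×2 + 20×19 + 4×119 + 2×242 + 594×6 = 678 + 380 + 476 + 484 + 3564 = 5582
ΣP(Q2 2013)·Q(Q1 2013) = 339×2 + 20×25 + 4×97 + 2×228 + 594×5 = 678 + 500 + 388 + 456 + 2970 = 4992
Index = 5582 / 4992 × 100 = 111.8189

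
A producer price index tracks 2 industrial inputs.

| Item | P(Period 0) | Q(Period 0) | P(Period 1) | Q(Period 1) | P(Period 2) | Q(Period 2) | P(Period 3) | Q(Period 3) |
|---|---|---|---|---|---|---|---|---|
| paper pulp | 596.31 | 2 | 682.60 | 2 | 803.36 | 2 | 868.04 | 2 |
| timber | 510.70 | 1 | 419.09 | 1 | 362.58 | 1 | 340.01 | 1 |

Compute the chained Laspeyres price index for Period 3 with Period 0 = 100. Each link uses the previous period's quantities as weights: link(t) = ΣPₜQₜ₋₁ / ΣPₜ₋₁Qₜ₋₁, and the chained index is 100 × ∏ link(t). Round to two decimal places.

Link Period 0→Period 1:
ΣP(Period 1)Q(Period 0) = 682.60×2 + 419.09×1 = 1365.2 + 419.09 = 1784.29
ΣP(Period 0)Q(Period 0) = 596.31×2 + 510.70×1 = 1192.62 + 510.7 = 1703.32
link = 1784.29/1703.32 = 1.047537
Link Period 1→Period 2:
ΣP(Period 2)Q(Period 1) = 803.36×2 + 362.58×1 = 1606.72 + 362.58 = 1969.3
ΣP(Period 1)Q(Period 1) = 682.60×2 + 419.09×1 = 1365.2 + 419.09 = 1784.29
link = 1969.3/1784.29 = 1.103688
Link Period 2→Period 3:
ΣP(Period 3)Q(Period 2) = 868.04×2 + 340.01×1 = 1736.08 + 340.01 = 2076.09
ΣP(Period 2)Q(Period 2) = 803.36×2 + 362.58×1 = 1606.72 + 362.58 = 1969.3
link = 2076.09/1969.3 = 1.054227
Chained index = 100 × 1.047537 × 1.103688 × 1.054227 = 121.8849

121.88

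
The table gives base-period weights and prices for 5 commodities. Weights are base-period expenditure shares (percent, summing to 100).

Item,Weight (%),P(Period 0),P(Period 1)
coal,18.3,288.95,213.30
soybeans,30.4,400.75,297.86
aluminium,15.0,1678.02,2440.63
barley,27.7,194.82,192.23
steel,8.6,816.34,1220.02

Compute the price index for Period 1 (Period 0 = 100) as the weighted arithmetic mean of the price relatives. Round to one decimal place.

98.1

coal: 18.3 × (213.30/288.95) = 18.3 × 0.738190 = 13.5089
soybeans: 30.4 × (297.86/400.75) = 30.4 × 0.743256 = 22.5950
aluminium: 15.0 × (2440.63/1678.02) = 15.0 × 1.454470 = 21.8171
barley: 27.7 × (192.23/194.82) = 27.7 × 0.986706 = 27.3317
steel: 8.6 × (1220.02/816.34) = 8.6 × 1.494500 = 12.8527
Index = Σ wᵢ·(p₁ᵢ/p₀ᵢ) = 13.5089 + 22.5950 + 21.8171 + 27.3317 + 12.8527 = 98.1054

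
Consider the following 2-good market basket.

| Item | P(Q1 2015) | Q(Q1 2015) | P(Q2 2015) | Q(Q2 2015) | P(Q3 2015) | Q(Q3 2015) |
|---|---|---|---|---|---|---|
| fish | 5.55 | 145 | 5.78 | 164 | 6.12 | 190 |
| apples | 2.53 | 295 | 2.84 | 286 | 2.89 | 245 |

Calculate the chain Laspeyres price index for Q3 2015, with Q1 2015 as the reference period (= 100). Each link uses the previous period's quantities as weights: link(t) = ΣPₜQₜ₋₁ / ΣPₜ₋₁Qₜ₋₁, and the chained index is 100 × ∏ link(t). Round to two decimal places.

Link Q1 2015→Q2 2015:
ΣP(Q2 2015)Q(Q1 2015) = 5.78×145 + 2.84×295 = 838.1 + 837.8 = 1675.9
ΣP(Q1 2015)Q(Q1 2015) = 5.55×145 + 2.53×295 = 804.75 + 746.35 = 1551.1
link = 1675.9/1551.1 = 1.080459
Link Q2 2015→Q3 2015:
ΣP(Q3 2015)Q(Q2 2015) = 6.12×164 + 2.89×286 = 1003.68 + 826.54 = 1830.22
ΣP(Q2 2015)Q(Q2 2015) = 5.78×164 + 2.84×286 = 947.92 + 812.24 = 1760.16
link = 1830.22/1760.16 = 1.039803
Chained index = 100 × 1.080459 × 1.039803 = 112.3465

112.35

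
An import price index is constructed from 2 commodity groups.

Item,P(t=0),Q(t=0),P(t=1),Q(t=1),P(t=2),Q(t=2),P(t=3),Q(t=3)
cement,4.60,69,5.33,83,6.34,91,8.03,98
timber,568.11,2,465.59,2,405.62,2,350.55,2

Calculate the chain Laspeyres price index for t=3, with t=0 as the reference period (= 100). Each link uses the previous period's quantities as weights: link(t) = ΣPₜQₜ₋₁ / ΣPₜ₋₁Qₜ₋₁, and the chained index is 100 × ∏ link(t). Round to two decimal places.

Link t=0→t=1:
ΣP(t=1)Q(t=0) = 5.33×69 + 465.59×2 = 367.77 + 931.18 = 1298.95
ΣP(t=0)Q(t=0) = 4.60×69 + 568.11×2 = 317.4 + 1136.22 = 1453.62
link = 1298.95/1453.62 = 0.893597
Link t=1→t=2:
ΣP(t=2)Q(t=1) = 6.34×83 + 405.62×2 = 526.22 + 811.24 = 1337.46
ΣP(t=1)Q(t=1) = 5.33×83 + 465.59×2 = 442.39 + 931.18 = 1373.57
link = 1337.46/1373.57 = 0.973711
Link t=2→t=3:
ΣP(t=3)Q(t=2) = 8.03×91 + 350.55×2 = 730.73 + 701.1 = 1431.83
ΣP(t=2)Q(t=2) = 6.34×91 + 405.62×2 = 576.94 + 811.24 = 1388.18
link = 1431.83/1388.18 = 1.031444
Chained index = 100 × 0.893597 × 0.973711 × 1.031444 = 89.7464

89.75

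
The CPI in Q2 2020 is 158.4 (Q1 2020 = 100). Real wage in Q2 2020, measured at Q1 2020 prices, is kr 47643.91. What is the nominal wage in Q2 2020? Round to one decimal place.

Nominal = Real × (Index/100) = 47643.91 × (158.4/100)
        = 47643.91 × 1.584 = 75467.9534

75468.0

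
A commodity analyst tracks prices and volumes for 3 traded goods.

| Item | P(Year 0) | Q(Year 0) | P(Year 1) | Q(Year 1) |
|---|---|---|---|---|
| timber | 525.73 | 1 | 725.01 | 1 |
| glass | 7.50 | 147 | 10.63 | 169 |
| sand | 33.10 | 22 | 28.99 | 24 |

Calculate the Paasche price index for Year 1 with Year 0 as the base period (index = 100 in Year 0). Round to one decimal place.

Paasche price index uses current-period quantities as weights.
ΣP(Year 1)·Q(Year 1) = 725.01×1 + 10.63×169 + 28.99×24 = 725.01 + 1796.47 + 695.76 = 3217.24
ΣP(Year 0)·Q(Year 1) = 525.73×1 + 7.50×169 + 33.10×24 = 525.73 + 1267.5 + 794.4 = 2587.63
Index = 3217.24 / 2587.63 × 100 = 124.3315

124.3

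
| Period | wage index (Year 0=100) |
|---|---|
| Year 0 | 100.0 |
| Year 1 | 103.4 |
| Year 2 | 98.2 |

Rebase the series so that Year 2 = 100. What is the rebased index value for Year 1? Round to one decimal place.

Rebased(Year 1) = 103.4 / 98.2 × 100 = 105.2953

105.3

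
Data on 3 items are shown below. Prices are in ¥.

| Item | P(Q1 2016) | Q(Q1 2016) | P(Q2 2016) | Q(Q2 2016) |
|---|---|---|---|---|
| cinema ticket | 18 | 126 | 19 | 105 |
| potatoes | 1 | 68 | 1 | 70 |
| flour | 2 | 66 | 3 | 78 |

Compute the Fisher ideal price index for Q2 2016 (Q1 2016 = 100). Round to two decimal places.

108.21

Laspeyres component (base-period weights):
ΣP(Q2 2016)Q(Q1 2016) = 19×126 + 1×68 + 3×66 = 2394 + 68 + 198 = 2660
ΣP(Q1 2016)Q(Q1 2016) = 18×126 + 1×68 + 2×66 = 2268 + 68 + 132 = 2468
L = 2660 / 2468 × 100 = 107.7796
Paasche component (current-period weights):
ΣP(Q2 2016)Q(Q2 2016) = 19×105 + 1×70 + 3×78 = 1995 + 70 + 234 = 2299
ΣP(Q1 2016)Q(Q2 2016) = 18×105 + 1×70 + 2×78 = 1890 + 70 + 156 = 2116
P = 2299 / 2116 × 100 = 108.6484
Fisher = √(L × P) = √(107.7796 × 108.6484) = 108.2131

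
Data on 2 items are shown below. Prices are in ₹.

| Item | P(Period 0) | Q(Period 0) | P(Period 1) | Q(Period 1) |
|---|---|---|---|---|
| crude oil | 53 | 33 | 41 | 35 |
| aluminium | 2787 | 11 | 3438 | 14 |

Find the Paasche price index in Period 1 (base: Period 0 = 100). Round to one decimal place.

121.3

Paasche price index uses current-period quantities as weights.
ΣP(Period 1)·Q(Period 1) = 41×35 + 3438×14 = 1435 + 48132 = 49567
ΣP(Period 0)·Q(Period 1) = 53×35 + 2787×14 = 1855 + 39018 = 40873
Index = 49567 / 40873 × 100 = 121.2708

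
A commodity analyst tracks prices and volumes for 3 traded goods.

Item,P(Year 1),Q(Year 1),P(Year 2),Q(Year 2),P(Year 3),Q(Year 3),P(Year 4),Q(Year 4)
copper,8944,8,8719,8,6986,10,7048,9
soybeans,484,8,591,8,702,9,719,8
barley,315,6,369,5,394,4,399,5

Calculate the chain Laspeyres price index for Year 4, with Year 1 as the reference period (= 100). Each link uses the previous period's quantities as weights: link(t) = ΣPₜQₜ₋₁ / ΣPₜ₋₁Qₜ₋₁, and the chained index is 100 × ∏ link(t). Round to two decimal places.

Link Year 1→Year 2:
ΣP(Year 2)Q(Year 1) = 8719×8 + 591×8 + 369×6 = 69752 + 4728 + 2214 = 76694
ΣP(Year 1)Q(Year 1) = 8944×8 + 484×8 + 315×6 = 71552 + 3872 + 1890 = 77314
link = 76694/77314 = 0.991981
Link Year 2→Year 3:
ΣP(Year 3)Q(Year 2) = 6986×8 + 702×8 + 394×5 = 55888 + 5616 + 1970 = 63474
ΣP(Year 2)Q(Year 2) = 8719×8 + 591×8 + 369×5 = 69752 + 4728 + 1845 = 76325
link = 63474/76325 = 0.831628
Link Year 3→Year 4:
ΣP(Year 4)Q(Year 3) = 7048×10 + 719×9 + 399×4 = 70480 + 6471 + 1596 = 78547
ΣP(Year 3)Q(Year 3) = 6986×10 + 702×9 + 394×4 = 69860 + 6318 + 1576 = 77754
link = 78547/77754 = 1.010199
Chained index = 100 × 0.991981 × 0.831628 × 1.010199 = 83.3372

83.34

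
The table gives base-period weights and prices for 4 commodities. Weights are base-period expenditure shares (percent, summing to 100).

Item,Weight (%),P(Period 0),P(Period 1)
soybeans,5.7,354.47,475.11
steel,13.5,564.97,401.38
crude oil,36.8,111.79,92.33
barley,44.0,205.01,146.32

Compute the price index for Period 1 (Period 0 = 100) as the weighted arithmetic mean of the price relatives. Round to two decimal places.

soybeans: 5.7 × (475.11/354.47) = 5.7 × 1.340339 = 7.6399
steel: 13.5 × (401.38/564.97) = 13.5 × 0.710445 = 9.5910
crude oil: 36.8 × (92.33/111.79) = 36.8 × 0.825924 = 30.3940
barley: 44.0 × (146.32/205.01) = 44.0 × 0.713721 = 31.4037
Index = Σ wᵢ·(p₁ᵢ/p₀ᵢ) = 7.6399 + 9.5910 + 30.3940 + 31.4037 = 79.0287

79.03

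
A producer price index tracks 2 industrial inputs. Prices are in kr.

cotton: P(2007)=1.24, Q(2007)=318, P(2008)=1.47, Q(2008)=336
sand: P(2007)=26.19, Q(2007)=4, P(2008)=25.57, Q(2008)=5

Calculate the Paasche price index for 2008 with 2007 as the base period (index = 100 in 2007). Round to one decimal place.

Paasche price index uses current-period quantities as weights.
ΣP(2008)·Q(2008) = 1.47×336 + 25.57×5 = 493.92 + 127.85 = 621.77
ΣP(2007)·Q(2008) = 1.24×336 + 26.19×5 = 416.64 + 130.95 = 547.59
Index = 621.77 / 547.59 × 100 = 113.5466

113.5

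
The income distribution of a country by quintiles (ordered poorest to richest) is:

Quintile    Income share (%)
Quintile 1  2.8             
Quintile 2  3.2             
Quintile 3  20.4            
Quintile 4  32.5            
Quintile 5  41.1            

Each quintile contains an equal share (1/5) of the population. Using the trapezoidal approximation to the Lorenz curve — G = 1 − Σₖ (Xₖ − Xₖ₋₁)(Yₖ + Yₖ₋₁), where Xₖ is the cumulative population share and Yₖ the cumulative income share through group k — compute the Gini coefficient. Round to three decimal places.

Cumulative income shares Yₖ: 0.0280, 0.0600, 0.2640, 0.5890, 1.0000
Σ (Xₖ−Xₖ₋₁)(Yₖ+Yₖ₋₁) = (1/5)(0.0280+0.0000) + (1/5)(0.0600+0.0280) + (1/5)(0.2640+0.0600) + (1/5)(0.5890+0.2640) + (1/5)(1.0000+0.5890)
  = 0.0056 + 0.0176 + 0.0648 + 0.1706 + 0.3178 = 0.5764
G = 1 − 0.5764 = 0.4236

0.424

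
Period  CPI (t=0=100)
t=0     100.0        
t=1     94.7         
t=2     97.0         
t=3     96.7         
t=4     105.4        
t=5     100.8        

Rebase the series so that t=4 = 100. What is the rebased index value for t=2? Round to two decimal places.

92.03

Rebased(t=2) = 97.0 / 105.4 × 100 = 92.0304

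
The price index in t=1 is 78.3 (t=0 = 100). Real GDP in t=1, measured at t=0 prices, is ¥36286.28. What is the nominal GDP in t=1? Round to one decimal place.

Nominal = Real × (Index/100) = 36286.28 × (78.3/100)
        = 36286.28 × 0.783 = 28412.1572

28412.2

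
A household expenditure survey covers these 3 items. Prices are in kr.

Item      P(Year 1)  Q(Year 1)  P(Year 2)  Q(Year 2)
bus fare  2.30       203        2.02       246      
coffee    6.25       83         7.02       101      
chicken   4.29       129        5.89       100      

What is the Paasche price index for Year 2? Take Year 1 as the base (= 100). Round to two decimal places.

Paasche price index uses current-period quantities as weights.
ΣP(Year 2)·Q(Year 2) = 2.02×246 + 7.02×101 + 5.89×100 = 496.92 + 709.02 + 589 = 1794.94
ΣP(Year 1)·Q(Year 2) = 2.30×246 + 6.25×101 + 4.29×100 = 565.8 + 631.25 + 429 = 1626.05
Index = 1794.94 / 1626.05 × 100 = 110.3865

110.39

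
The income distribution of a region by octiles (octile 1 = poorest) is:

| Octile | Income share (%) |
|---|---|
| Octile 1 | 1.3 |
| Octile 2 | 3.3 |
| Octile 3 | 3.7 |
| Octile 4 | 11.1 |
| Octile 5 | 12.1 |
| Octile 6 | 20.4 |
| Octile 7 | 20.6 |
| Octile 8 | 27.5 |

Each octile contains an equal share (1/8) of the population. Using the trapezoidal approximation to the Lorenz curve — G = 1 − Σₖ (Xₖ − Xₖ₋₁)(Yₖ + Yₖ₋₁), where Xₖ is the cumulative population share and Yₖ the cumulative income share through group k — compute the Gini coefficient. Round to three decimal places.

0.401

Cumulative income shares Yₖ: 0.0130, 0.0460, 0.0830, 0.1940, 0.3150, 0.5190, 0.7250, 1.0000
Σ (Xₖ−Xₖ₋₁)(Yₖ+Yₖ₋₁) = (1/8)(0.0130+0.0000) + (1/8)(0.0460+0.0130) + (1/8)(0.0830+0.0460) + (1/8)(0.1940+0.0830) + (1/8)(0.3150+0.1940) + (1/8)(0.5190+0.3150) + (1/8)(0.7250+0.5190) + (1/8)(1.0000+0.7250)
  = 0.0016 + 0.0074 + 0.0161 + 0.0346 + 0.0636 + 0.1043 + 0.1555 + 0.2156 = 0.5988
G = 1 − 0.5988 = 0.4012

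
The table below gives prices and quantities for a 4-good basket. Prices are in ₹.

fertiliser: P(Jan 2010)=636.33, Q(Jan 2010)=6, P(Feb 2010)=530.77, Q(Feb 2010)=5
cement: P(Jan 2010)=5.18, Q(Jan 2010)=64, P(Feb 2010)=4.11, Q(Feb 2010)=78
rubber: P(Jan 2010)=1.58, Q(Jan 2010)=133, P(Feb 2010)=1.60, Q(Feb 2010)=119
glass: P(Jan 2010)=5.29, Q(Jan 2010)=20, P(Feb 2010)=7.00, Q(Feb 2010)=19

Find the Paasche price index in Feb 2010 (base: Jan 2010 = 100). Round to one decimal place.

85.1

Paasche price index uses current-period quantities as weights.
ΣP(Feb 2010)·Q(Feb 2010) = 530.77×5 + 4.11×78 + 1.60×119 + 7.00×19 = 2653.85 + 320.58 + 190.4 + 133 = 3297.83
ΣP(Jan 2010)·Q(Feb 2010) = 636.33×5 + 5.18×78 + 1.58×119 + 5.29×19 = 3181.65 + 404.04 + 188.02 + 100.51 = 3874.22
Index = 3297.83 / 3874.22 × 100 = 85.1224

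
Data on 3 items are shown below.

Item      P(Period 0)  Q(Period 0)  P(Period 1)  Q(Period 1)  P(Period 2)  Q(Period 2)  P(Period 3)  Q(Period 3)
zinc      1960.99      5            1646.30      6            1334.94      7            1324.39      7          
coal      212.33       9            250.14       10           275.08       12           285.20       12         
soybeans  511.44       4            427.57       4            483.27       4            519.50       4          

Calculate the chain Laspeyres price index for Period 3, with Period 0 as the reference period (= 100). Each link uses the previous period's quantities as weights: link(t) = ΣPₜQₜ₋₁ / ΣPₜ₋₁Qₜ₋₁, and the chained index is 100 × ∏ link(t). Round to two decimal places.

Link Period 0→Period 1:
ΣP(Period 1)Q(Period 0) = 1646.30×5 + 250.14×9 + 427.57×4 = 8231.5 + 2251.26 + 1710.28 = 12193.04
ΣP(Period 0)Q(Period 0) = 1960.99×5 + 212.33×9 + 511.44×4 = 9804.95 + 1910.97 + 2045.76 = 13761.68
link = 12193.04/13761.68 = 0.886014
Link Period 1→Period 2:
ΣP(Period 2)Q(Period 1) = 1334.94×6 + 275.08×10 + 483.27×4 = 8009.64 + 2750.8 + 1933.08 = 12693.52
ΣP(Period 1)Q(Period 1) = 1646.30×6 + 250.14×10 + 427.57×4 = 9877.8 + 2501.4 + 1710.28 = 14089.48
link = 12693.52/14089.48 = 0.900922
Link Period 2→Period 3:
ΣP(Period 3)Q(Period 2) = 1324.39×7 + 285.20×12 + 519.50×4 = 9270.73 + 3422.4 + 2078 = 14771.13
ΣP(Period 2)Q(Period 2) = 1334.94×7 + 275.08×12 + 483.27×4 = 9344.58 + 3300.96 + 1933.08 = 14578.62
link = 14771.13/14578.62 = 1.013205
Chained index = 100 × 0.886014 × 0.900922 × 1.013205 = 80.8770

80.88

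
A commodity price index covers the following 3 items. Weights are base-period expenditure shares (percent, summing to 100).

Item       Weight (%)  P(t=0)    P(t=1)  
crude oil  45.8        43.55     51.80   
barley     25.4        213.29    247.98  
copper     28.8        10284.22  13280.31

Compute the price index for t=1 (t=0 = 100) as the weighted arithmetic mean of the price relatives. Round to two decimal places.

crude oil: 45.8 × (51.80/43.55) = 45.8 × 1.189437 = 54.4762
barley: 25.4 × (247.98/213.29) = 25.4 × 1.162642 = 29.5311
copper: 28.8 × (13280.31/10284.22) = 28.8 × 1.291329 = 37.1903
Index = Σ wᵢ·(p₁ᵢ/p₀ᵢ) = 54.4762 + 29.5311 + 37.1903 = 121.1976

121.20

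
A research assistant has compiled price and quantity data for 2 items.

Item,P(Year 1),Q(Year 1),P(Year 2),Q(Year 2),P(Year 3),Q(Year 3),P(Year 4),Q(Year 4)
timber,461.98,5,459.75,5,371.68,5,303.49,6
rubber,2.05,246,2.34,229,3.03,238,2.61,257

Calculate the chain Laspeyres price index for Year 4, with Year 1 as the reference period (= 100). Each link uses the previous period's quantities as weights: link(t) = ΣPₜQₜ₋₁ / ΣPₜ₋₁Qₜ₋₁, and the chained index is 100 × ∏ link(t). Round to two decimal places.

Link Year 1→Year 2:
ΣP(Year 2)Q(Year 1) = 459.75×5 + 2.34×246 = 2298.75 + 575.64 = 2874.39
ΣP(Year 1)Q(Year 1) = 461.98×5 + 2.05×246 = 2309.9 + 504.3 = 2814.2
link = 2874.39/2814.2 = 1.021388
Link Year 2→Year 3:
ΣP(Year 3)Q(Year 2) = 371.68×5 + 3.03×229 = 1858.4 + 693.87 = 2552.27
ΣP(Year 2)Q(Year 2) = 459.75×5 + 2.34×229 = 2298.75 + 535.86 = 2834.61
link = 2552.27/2834.61 = 0.900395
Link Year 3→Year 4:
ΣP(Year 4)Q(Year 3) = 303.49×5 + 2.61×238 = 1517.45 + 621.18 = 2138.63
ΣP(Year 3)Q(Year 3) = 371.68×5 + 3.03×238 = 1858.4 + 721.14 = 2579.54
link = 2138.63/2579.54 = 0.829074
Chained index = 100 × 1.021388 × 0.900395 × 0.829074 = 76.2461

76.25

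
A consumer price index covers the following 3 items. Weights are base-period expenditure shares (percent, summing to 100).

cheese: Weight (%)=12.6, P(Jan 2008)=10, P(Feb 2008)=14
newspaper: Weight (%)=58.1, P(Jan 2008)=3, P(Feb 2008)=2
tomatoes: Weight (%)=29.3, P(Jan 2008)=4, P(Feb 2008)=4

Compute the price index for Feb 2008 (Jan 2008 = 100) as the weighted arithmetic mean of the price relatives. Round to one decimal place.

cheese: 12.6 × (14/10) = 12.6 × 1.400000 = 17.6400
newspaper: 58.1 × (2/3) = 58.1 × 0.666667 = 38.7333
tomatoes: 29.3 × (4/4) = 29.3 × 1.000000 = 29.3000
Index = Σ wᵢ·(p₁ᵢ/p₀ᵢ) = 17.6400 + 38.7333 + 29.3000 = 85.6733

85.7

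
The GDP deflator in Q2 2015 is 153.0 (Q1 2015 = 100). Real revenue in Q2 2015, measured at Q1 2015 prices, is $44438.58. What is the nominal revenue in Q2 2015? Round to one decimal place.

Nominal = Real × (Index/100) = 44438.58 × (153.0/100)
        = 44438.58 × 1.530 = 67991.0274

67991.0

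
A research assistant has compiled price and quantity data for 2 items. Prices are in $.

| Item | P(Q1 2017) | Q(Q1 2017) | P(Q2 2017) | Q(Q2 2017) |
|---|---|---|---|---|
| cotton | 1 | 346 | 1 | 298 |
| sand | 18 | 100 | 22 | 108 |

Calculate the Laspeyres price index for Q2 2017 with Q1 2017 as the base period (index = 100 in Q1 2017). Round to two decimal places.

Laspeyres price index uses base-period quantities as weights.
ΣP(Q2 2017)·Q(Q1 2017) = 1×346 + 22×100 = 346 + 2200 = 2546
ΣP(Q1 2017)·Q(Q1 2017) = 1×346 + 18×100 = 346 + 1800 = 2146
Index = 2546 / 2146 × 100 = 118.6393

118.64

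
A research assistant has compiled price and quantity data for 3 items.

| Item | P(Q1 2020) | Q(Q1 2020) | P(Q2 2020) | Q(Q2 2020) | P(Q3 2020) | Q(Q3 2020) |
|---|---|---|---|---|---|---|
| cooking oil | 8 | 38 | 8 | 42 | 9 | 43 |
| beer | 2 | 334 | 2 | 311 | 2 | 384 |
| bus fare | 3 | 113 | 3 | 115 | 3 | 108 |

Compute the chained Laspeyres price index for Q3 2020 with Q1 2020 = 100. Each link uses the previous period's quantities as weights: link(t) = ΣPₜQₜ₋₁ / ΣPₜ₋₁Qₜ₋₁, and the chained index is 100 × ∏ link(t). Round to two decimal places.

103.22

Link Q1 2020→Q2 2020:
ΣP(Q2 2020)Q(Q1 2020) = 8×38 + 2×334 + 3×113 = 304 + 668 + 339 = 1311
ΣP(Q1 2020)Q(Q1 2020) = 8×38 + 2×334 + 3×113 = 304 + 668 + 339 = 1311
link = 1311/1311 = 1.000000
Link Q2 2020→Q3 2020:
ΣP(Q3 2020)Q(Q2 2020) = 9×42 + 2×311 + 3×115 = 378 + 622 + 345 = 1345
ΣP(Q2 2020)Q(Q2 2020) = 8×42 + 2×311 + 3×115 = 336 + 622 + 345 = 1303
link = 1345/1303 = 1.032233
Chained index = 100 × 1.000000 × 1.032233 = 103.2233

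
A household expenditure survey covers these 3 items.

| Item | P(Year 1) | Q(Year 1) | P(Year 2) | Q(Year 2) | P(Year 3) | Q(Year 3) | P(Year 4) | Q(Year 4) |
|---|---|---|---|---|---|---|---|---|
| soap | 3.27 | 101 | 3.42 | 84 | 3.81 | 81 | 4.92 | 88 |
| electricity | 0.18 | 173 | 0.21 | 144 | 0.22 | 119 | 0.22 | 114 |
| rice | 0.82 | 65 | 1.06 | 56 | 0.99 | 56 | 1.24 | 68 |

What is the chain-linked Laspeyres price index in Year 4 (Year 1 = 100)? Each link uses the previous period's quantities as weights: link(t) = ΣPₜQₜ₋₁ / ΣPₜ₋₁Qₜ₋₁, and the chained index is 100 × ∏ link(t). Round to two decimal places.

Link Year 1→Year 2:
ΣP(Year 2)Q(Year 1) = 3.42×101 + 0.21×173 + 1.06×65 = 345.42 + 36.33 + 68.9 = 450.65
ΣP(Year 1)Q(Year 1) = 3.27×101 + 0.18×173 + 0.82×65 = 330.27 + 31.14 + 53.3 = 414.71
link = 450.65/414.71 = 1.086663
Link Year 2→Year 3:
ΣP(Year 3)Q(Year 2) = 3.81×84 + 0.22×144 + 0.99×56 = 320.04 + 31.68 + 55.44 = 407.16
ΣP(Year 2)Q(Year 2) = 3.42×84 + 0.21×144 + 1.06×56 = 287.28 + 30.24 + 59.36 = 376.88
link = 407.16/376.88 = 1.080344
Link Year 3→Year 4:
ΣP(Year 4)Q(Year 3) = 4.92×81 + 0.22×119 + 1.24×56 = 398.52 + 26.18 + 69.44 = 494.14
ΣP(Year 3)Q(Year 3) = 3.81×81 + 0.22×119 + 0.99×56 = 308.61 + 26.18 + 55.44 = 390.23
link = 494.14/390.23 = 1.266279
Chained index = 100 × 1.086663 × 1.080344 × 1.266279 = 148.6573

148.66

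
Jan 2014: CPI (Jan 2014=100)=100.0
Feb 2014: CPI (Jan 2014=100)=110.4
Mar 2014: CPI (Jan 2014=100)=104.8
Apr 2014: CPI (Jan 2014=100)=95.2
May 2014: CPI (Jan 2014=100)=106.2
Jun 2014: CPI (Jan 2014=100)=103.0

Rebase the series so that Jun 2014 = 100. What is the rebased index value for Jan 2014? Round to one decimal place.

97.1

Rebased(Jan 2014) = 100.0 / 103.0 × 100 = 97.0874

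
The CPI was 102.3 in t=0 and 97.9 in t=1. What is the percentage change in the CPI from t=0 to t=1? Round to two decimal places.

-4.30%

Change = (97.9 − 102.3) / 102.3 × 100
       = -4.4 / 102.3 × 100 = -4.3011%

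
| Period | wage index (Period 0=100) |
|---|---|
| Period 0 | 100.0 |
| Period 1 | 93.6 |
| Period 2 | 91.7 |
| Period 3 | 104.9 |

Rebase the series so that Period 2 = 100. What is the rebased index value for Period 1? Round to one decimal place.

102.1

Rebased(Period 1) = 93.6 / 91.7 × 100 = 102.0720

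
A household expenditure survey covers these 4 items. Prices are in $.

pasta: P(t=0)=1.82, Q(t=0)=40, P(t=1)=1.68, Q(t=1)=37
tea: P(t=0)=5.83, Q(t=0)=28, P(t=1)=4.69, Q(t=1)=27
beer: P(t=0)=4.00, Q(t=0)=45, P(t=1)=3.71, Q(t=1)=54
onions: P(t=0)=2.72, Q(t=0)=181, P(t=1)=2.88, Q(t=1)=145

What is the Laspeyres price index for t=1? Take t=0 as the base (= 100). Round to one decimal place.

Laspeyres price index uses base-period quantities as weights.
ΣP(t=1)·Q(t=0) = 1.68×40 + 4.69×28 + 3.71×45 + 2.88×181 = 67.2 + 131.32 + 166.95 + 521.28 = 886.75
ΣP(t=0)·Q(t=0) = 1.82×40 + 5.83×28 + 4.00×45 + 2.72×181 = 72.8 + 163.24 + 180 + 492.32 = 908.36
Index = 886.75 / 908.36 × 100 = 97.6210

97.6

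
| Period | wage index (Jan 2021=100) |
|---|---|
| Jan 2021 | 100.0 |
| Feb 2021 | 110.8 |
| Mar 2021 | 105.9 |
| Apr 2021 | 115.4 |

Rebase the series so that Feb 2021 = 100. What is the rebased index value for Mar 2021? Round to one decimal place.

95.6

Rebased(Mar 2021) = 105.9 / 110.8 × 100 = 95.5776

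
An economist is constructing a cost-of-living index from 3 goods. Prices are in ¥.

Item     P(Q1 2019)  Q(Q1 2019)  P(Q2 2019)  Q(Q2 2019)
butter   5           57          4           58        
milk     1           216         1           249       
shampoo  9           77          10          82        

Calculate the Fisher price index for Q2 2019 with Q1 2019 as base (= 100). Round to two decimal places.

101.78

Laspeyres component (base-period weights):
ΣP(Q2 2019)Q(Q1 2019) = 4×57 + 1×216 + 10×77 = 228 + 216 + 770 = 1214
ΣP(Q1 2019)Q(Q1 2019) = 5×57 + 1×216 + 9×77 = 285 + 216 + 693 = 1194
L = 1214 / 1194 × 100 = 101.6750
Paasche component (current-period weights):
ΣP(Q2 2019)Q(Q2 2019) = 4×58 + 1×249 + 10×82 = 232 + 249 + 820 = 1301
ΣP(Q1 2019)Q(Q2 2019) = 5×58 + 1×249 + 9×82 = 290 + 249 + 738 = 1277
P = 1301 / 1277 × 100 = 101.8794
Fisher = √(L × P) = √(101.6750 × 101.8794) = 101.7772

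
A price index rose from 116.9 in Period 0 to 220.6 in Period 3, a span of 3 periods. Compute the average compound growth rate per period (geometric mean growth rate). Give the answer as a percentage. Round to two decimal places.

Growth factor = (220.6/116.9)^(1/3) = (1.887083)^(1/3) = 1.235749
Growth rate = 1.235749 − 1 = 0.235749 = 23.5749%

23.57%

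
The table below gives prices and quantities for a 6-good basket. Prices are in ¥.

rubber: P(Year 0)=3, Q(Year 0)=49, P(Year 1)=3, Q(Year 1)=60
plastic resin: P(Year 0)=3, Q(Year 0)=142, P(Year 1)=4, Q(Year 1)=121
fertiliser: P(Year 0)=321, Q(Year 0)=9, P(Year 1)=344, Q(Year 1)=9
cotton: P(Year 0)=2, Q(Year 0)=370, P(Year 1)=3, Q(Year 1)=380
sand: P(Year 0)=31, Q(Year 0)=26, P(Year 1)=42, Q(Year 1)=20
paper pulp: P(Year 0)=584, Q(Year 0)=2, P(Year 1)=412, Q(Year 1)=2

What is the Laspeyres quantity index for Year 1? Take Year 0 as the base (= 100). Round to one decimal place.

Laspeyres quantity index uses base-period prices as weights.
ΣP(Year 0)·Q(Year 1) = 3×60 + 3×121 + 321×9 + 2×380 + 31×20 + 584×2 = 180 + 363 + 2889 + 760 + 620 + 1168 = 5980
ΣP(Year 0)·Q(Year 0) = 3×49 + 3×142 + 321×9 + 2×370 + 31×26 + 584×2 = 147 + 426 + 2889 + 740 + 806 + 1168 = 6176
Index = 5980 / 6176 × 100 = 96.8264

96.8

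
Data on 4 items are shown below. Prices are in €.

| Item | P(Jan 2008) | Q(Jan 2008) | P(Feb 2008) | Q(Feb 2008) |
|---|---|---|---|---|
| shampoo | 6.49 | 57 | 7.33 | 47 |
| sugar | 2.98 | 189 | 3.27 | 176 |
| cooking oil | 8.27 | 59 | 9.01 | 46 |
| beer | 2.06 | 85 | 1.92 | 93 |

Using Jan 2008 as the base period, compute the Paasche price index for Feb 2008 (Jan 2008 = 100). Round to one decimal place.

108.0

Paasche price index uses current-period quantities as weights.
ΣP(Feb 2008)·Q(Feb 2008) = 7.33×47 + 3.27×176 + 9.01×46 + 1.92×93 = 344.51 + 575.52 + 414.46 + 178.56 = 1513.05
ΣP(Jan 2008)·Q(Feb 2008) = 6.49×47 + 2.98×176 + 8.27×46 + 2.06×93 = 305.03 + 524.48 + 380.42 + 191.58 = 1401.51
Index = 1513.05 / 1401.51 × 100 = 107.9586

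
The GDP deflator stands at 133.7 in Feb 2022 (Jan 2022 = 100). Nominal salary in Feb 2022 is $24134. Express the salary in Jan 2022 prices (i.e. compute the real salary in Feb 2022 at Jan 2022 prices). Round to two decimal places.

Real = Nominal ÷ (Index/100) = 24134 ÷ (133.7/100)
     = 24134 ÷ 1.337 = 18050.8601

18050.86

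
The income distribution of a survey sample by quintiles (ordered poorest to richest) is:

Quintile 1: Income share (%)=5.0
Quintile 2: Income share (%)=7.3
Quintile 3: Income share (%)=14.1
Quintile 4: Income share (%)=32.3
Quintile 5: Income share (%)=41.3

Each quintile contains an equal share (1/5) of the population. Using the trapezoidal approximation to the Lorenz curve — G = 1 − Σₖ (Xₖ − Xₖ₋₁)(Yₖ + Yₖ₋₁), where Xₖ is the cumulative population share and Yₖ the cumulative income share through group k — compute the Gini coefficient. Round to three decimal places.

Cumulative income shares Yₖ: 0.0500, 0.1230, 0.2640, 0.5870, 1.0000
Σ (Xₖ−Xₖ₋₁)(Yₖ+Yₖ₋₁) = (1/5)(0.0500+0.0000) + (1/5)(0.1230+0.0500) + (1/5)(0.2640+0.1230) + (1/5)(0.5870+0.2640) + (1/5)(1.0000+0.5870)
  = 0.0100 + 0.0346 + 0.0774 + 0.1702 + 0.3174 = 0.6096
G = 1 − 0.6096 = 0.3904

0.390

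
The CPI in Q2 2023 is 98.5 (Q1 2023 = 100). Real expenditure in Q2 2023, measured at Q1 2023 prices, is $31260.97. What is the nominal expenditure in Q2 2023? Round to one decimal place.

Nominal = Real × (Index/100) = 31260.97 × (98.5/100)
        = 31260.97 × 0.985 = 30792.0554

30792.1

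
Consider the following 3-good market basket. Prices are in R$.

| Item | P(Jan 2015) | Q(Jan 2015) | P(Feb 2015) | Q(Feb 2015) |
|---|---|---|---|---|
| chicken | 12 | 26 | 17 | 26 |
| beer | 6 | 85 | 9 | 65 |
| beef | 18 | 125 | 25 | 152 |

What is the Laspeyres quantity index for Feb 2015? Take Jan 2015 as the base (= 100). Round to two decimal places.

111.91

Laspeyres quantity index uses base-period prices as weights.
ΣP(Jan 2015)·Q(Feb 2015) = 12×26 + 6×65 + 18×152 = 312 + 390 + 2736 = 3438
ΣP(Jan 2015)·Q(Jan 2015) = 12×26 + 6×85 + 18×125 = 312 + 510 + 2250 = 3072
Index = 3438 / 3072 × 100 = 111.9141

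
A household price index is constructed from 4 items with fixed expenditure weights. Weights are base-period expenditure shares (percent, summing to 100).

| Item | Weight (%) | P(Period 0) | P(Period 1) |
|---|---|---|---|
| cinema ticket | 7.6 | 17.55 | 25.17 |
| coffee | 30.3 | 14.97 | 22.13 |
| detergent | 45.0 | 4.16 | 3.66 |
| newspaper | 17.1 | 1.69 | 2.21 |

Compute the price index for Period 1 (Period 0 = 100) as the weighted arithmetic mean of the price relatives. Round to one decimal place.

cinema ticket: 7.6 × (25.17/17.55) = 7.6 × 1.434188 = 10.8998
coffee: 30.3 × (22.13/14.97) = 30.3 × 1.478290 = 44.7922
detergent: 45.0 × (3.66/4.16) = 45.0 × 0.879808 = 39.5913
newspaper: 17.1 × (2.21/1.69) = 17.1 × 1.307692 = 22.3615
Index = Σ wᵢ·(p₁ᵢ/p₀ᵢ) = 10.8998 + 44.7922 + 39.5913 + 22.3615 = 117.6449

117.6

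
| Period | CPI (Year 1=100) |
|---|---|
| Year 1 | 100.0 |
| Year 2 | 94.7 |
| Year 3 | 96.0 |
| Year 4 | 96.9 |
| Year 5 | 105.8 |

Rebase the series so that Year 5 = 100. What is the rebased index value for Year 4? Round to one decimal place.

Rebased(Year 4) = 96.9 / 105.8 × 100 = 91.5879

91.6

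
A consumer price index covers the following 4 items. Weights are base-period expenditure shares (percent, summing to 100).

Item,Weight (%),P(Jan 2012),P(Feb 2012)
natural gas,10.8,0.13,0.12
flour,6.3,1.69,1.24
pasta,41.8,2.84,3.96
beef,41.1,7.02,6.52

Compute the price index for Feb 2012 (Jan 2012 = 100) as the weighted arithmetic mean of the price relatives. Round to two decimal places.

111.05

natural gas: 10.8 × (0.12/0.13) = 10.8 × 0.923077 = 9.9692
flour: 6.3 × (1.24/1.69) = 6.3 × 0.733728 = 4.6225
pasta: 41.8 × (3.96/2.84) = 41.8 × 1.394366 = 58.2845
beef: 41.1 × (6.52/7.02) = 41.1 × 0.928775 = 38.1726
Index = Σ wᵢ·(p₁ᵢ/p₀ᵢ) = 9.9692 + 4.6225 + 58.2845 + 38.1726 = 111.0489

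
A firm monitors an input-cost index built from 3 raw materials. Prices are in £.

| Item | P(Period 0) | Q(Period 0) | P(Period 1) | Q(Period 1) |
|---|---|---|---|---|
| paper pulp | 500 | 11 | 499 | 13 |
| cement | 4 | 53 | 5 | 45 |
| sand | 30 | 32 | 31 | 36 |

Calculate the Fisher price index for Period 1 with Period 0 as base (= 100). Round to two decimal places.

Laspeyres component (base-period weights):
ΣP(Period 1)Q(Period 0) = 499×11 + 5×53 + 31×32 = 5489 + 265 + 992 = 6746
ΣP(Period 0)Q(Period 0) = 500×11 + 4×53 + 30×32 = 5500 + 212 + 960 = 6672
L = 6746 / 6672 × 100 = 101.1091
Paasche component (current-period weights):
ΣP(Period 1)Q(Period 1) = 499×13 + 5×45 + 31×36 = 6487 + 225 + 1116 = 7828
ΣP(Period 0)Q(Period 1) = 500×13 + 4×45 + 30×36 = 6500 + 180 + 1080 = 7760
P = 7828 / 7760 × 100 = 100.8763
Fisher = √(L × P) = √(101.1091 × 100.8763) = 100.9926

100.99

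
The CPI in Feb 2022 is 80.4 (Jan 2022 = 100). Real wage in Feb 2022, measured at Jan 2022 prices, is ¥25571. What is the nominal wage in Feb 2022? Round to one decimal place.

Nominal = Real × (Index/100) = 25571 × (80.4/100)
        = 25571 × 0.804 = 20559.0840

20559.1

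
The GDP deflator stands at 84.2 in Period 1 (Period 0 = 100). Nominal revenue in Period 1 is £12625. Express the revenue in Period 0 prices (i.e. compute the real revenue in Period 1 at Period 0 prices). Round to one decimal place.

14994.1

Real = Nominal ÷ (Index/100) = 12625 ÷ (84.2/100)
     = 12625 ÷ 0.842 = 14994.0618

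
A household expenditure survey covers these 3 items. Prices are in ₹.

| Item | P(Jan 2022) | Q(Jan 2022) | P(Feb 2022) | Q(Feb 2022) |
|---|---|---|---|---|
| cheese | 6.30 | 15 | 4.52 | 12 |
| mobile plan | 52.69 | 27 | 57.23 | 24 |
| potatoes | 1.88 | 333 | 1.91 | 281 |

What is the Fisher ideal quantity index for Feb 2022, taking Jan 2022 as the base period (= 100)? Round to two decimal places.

87.26

Laspeyres component (base-period weights):
ΣP(Jan 2022)Q(Feb 2022) = 6.30×12 + 52.69×24 + 1.88×281 = 75.6 + 1264.56 + 528.28 = 1868.44
ΣP(Jan 2022)Q(Jan 2022) = 6.30×15 + 52.69×27 + 1.88×333 = 94.5 + 1422.63 + 626.04 = 2143.17
L = 1868.44 / 2143.17 × 100 = 87.1811
Paasche component (current-period weights):
ΣP(Feb 2022)Q(Feb 2022) = 4.52×12 + 57.23×24 + 1.91×281 = 54.24 + 1373.52 + 536.71 = 1964.47
ΣP(Feb 2022)Q(Jan 2022) = 4.52×15 + 57.23×27 + 1.91×333 = 67.8 + 1545.21 + 636.03 = 2249.04
P = 1964.47 / 2249.04 × 100 = 87.3470
Fisher = √(L × P) = √(87.1811 × 87.3470) = 87.2641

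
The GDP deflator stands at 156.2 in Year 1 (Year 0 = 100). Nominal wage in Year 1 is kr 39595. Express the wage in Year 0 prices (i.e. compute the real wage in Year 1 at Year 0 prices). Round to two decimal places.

25348.91

Real = Nominal ÷ (Index/100) = 39595 ÷ (156.2/100)
     = 39595 ÷ 1.562 = 25348.9117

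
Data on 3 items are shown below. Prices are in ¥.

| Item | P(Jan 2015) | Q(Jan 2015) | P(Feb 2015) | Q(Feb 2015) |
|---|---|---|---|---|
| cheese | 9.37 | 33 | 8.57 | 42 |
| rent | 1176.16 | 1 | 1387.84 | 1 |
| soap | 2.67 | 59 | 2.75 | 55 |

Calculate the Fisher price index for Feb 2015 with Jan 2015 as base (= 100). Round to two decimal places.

111.10

Laspeyres component (base-period weights):
ΣP(Feb 2015)Q(Jan 2015) = 8.57×33 + 1387.84×1 + 2.75×59 = 282.81 + 1387.84 + 162.25 = 1832.9
ΣP(Jan 2015)Q(Jan 2015) = 9.37×33 + 1176.16×1 + 2.67×59 = 309.21 + 1176.16 + 157.53 = 1642.9
L = 1832.9 / 1642.9 × 100 = 111.5649
Paasche component (current-period weights):
ΣP(Feb 2015)Q(Feb 2015) = 8.57×42 + 1387.84×1 + 2.75×55 = 359.94 + 1387.84 + 151.25 = 1899.03
ΣP(Jan 2015)Q(Feb 2015) = 9.37×42 + 1176.16×1 + 2.67×55 = 393.54 + 1176.16 + 146.85 = 1716.55
P = 1899.03 / 1716.55 × 100 = 110.6306
Fisher = √(L × P) = √(111.5649 × 110.6306) = 111.0968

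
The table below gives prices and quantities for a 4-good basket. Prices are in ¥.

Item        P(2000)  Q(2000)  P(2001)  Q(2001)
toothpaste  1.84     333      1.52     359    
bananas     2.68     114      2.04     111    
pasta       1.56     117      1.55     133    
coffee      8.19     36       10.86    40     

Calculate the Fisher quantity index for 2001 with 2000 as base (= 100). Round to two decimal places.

107.37

Laspeyres component (base-period weights):
ΣP(2000)Q(2001) = 1.84×359 + 2.68×111 + 1.56×133 + 8.19×40 = 660.56 + 297.48 + 207.48 + 327.6 = 1493.12
ΣP(2000)Q(2000) = 1.84×333 + 2.68×114 + 1.56×117 + 8.19×36 = 612.72 + 305.52 + 182.52 + 294.84 = 1395.6
L = 1493.12 / 1395.6 × 100 = 106.9877
Paasche component (current-period weights):
ΣP(2001)Q(2001) = 1.52×359 + 2.04×111 + 1.55×133 + 10.86×40 = 545.68 + 226.44 + 206.15 + 434.4 = 1412.67
ΣP(2001)Q(2000) = 1.52×333 + 2.04×114 + 1.55×117 + 10.86×36 = 506.16 + 232.56 + 181.35 + 390.96 = 1311.03
P = 1412.67 / 1311.03 × 100 = 107.7527
Fisher = √(L × P) = √(106.9877 × 107.7527) = 107.3695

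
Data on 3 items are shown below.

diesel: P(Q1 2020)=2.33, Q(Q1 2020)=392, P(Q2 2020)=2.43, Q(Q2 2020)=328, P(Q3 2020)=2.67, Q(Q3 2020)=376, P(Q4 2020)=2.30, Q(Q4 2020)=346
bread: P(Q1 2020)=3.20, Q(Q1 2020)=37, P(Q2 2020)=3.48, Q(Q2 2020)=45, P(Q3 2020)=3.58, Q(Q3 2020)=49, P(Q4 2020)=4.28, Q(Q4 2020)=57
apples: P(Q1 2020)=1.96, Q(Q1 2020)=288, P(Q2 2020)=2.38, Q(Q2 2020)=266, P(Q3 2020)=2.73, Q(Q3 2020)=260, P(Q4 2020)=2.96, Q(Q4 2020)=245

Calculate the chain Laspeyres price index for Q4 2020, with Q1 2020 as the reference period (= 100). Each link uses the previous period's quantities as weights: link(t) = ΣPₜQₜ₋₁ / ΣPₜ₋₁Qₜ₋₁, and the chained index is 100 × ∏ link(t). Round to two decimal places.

Link Q1 2020→Q2 2020:
ΣP(Q2 2020)Q(Q1 2020) = 2.43×392 + 3.48×37 + 2.38×288 = 952.56 + 128.76 + 685.44 = 1766.76
ΣP(Q1 2020)Q(Q1 2020) = 2.33×392 + 3.20×37 + 1.96×288 = 913.36 + 118.4 + 564.48 = 1596.24
link = 1766.76/1596.24 = 1.106826
Link Q2 2020→Q3 2020:
ΣP(Q3 2020)Q(Q2 2020) = 2.67×328 + 3.58×45 + 2.73×266 = 875.76 + 161.1 + 726.18 = 1763.04
ΣP(Q2 2020)Q(Q2 2020) = 2.43×328 + 3.48×45 + 2.38×266 = 797.04 + 156.6 + 633.08 = 1586.72
link = 1763.04/1586.72 = 1.111122
Link Q3 2020→Q4 2020:
ΣP(Q4 2020)Q(Q3 2020) = 2.30×376 + 4.28×49 + 2.96×260 = 864.8 + 209.72 + 769.6 = 1844.12
ΣP(Q3 2020)Q(Q3 2020) = 2.67×376 + 3.58×49 + 2.73×260 = 1003.92 + 175.42 + 709.8 = 1889.14
link = 1844.12/1889.14 = 0.976169
Chained index = 100 × 1.106826 × 1.111122 × 0.976169 = 120.0511

120.05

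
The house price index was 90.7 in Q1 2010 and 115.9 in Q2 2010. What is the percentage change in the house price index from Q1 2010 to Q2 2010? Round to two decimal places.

27.78%

Change = (115.9 − 90.7) / 90.7 × 100
       = 25.2 / 90.7 × 100 = 27.7839%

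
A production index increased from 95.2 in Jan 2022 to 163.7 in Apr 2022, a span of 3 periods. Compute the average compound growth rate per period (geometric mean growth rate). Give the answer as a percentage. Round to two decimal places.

Growth factor = (163.7/95.2)^(1/3) = (1.719538)^(1/3) = 1.198038
Growth rate = 1.198038 − 1 = 0.198038 = 19.8038%

19.80%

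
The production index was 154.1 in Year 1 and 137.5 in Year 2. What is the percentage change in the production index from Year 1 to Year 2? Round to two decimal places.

Change = (137.5 − 154.1) / 154.1 × 100
       = -16.6 / 154.1 × 100 = -10.7722%

-10.77%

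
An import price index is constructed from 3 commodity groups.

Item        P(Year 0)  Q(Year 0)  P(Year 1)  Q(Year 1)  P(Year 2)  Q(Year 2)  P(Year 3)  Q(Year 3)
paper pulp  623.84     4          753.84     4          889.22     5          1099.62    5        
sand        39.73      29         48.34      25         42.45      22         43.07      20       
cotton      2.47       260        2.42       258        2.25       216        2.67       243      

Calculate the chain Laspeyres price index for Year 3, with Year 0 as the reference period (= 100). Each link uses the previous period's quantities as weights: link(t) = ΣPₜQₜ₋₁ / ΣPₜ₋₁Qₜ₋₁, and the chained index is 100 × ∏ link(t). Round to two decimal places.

151.01

Link Year 0→Year 1:
ΣP(Year 1)Q(Year 0) = 753.84×4 + 48.34×29 + 2.42×260 = 3015.36 + 1401.86 + 629.2 = 5046.42
ΣP(Year 0)Q(Year 0) = 623.84×4 + 39.73×29 + 2.47×260 = 2495.36 + 1152.17 + 642.2 = 4289.73
link = 5046.42/4289.73 = 1.176396
Link Year 1→Year 2:
ΣP(Year 2)Q(Year 1) = 889.22×4 + 42.45×25 + 2.25×258 = 3556.88 + 1061.25 + 580.5 = 5198.63
ΣP(Year 1)Q(Year 1) = 753.84×4 + 48.34×25 + 2.42×258 = 3015.36 + 1208.5 + 624.36 = 4848.22
link = 5198.63/4848.22 = 1.072276
Link Year 2→Year 3:
ΣP(Year 3)Q(Year 2) = 1099.62×5 + 43.07×22 + 2.67×216 = 5498.1 + 947.54 + 576.72 = 7022.36
ΣP(Year 2)Q(Year 2) = 889.22×5 + 42.45×22 + 2.25×216 = 4446.1 + 933.9 + 486 = 5866
link = 7022.36/5866 = 1.197129
Chained index = 100 × 1.176396 × 1.072276 × 1.197129 = 151.0084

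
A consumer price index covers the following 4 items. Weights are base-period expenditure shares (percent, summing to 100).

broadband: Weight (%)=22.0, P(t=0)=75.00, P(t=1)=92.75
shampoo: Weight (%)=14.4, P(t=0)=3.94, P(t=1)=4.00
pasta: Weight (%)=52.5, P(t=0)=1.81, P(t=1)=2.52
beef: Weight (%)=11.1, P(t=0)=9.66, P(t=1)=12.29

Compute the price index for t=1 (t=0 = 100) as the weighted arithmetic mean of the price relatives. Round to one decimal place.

129.0

broadband: 22.0 × (92.75/75.00) = 22.0 × 1.236667 = 27.2067
shampoo: 14.4 × (4.00/3.94) = 14.4 × 1.015228 = 14.6193
pasta: 52.5 × (2.52/1.81) = 52.5 × 1.392265 = 73.0939
beef: 11.1 × (12.29/9.66) = 11.1 × 1.272257 = 14.1220
Index = Σ wᵢ·(p₁ᵢ/p₀ᵢ) = 27.2067 + 14.6193 + 73.0939 + 14.1220 = 129.0419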